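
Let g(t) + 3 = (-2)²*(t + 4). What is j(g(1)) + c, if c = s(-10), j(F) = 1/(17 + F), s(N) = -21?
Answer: -713/34 ≈ -20.971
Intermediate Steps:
g(t) = 13 + 4*t (g(t) = -3 + (-2)²*(t + 4) = -3 + 4*(4 + t) = -3 + (16 + 4*t) = 13 + 4*t)
c = -21
j(g(1)) + c = 1/(17 + (13 + 4*1)) - 21 = 1/(17 + (13 + 4)) - 21 = 1/(17 + 17) - 21 = 1/34 - 21 = -713/34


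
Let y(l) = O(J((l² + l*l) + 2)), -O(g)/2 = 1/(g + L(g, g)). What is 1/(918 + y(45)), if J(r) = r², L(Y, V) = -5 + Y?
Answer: 32837403/30144735952 ≈ 0.0010893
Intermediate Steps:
O(g) = -2/(-5 + 2*g) (O(g) = -2/(g + (-5 + g)) = -2/(-5 + 2*g))
y(l) = -2/(-5 + 2*(2 + 2*l²)²) (y(l) = -2/(-5 + 2*((l² + l*l) + 2)²) = -2/(-5 + 2*((l² + l²) + 2)²) = -2/(-5 + 2*(2*l² + 2)²) = -2/(-5 + 2*(2 + 2*l²)²))
1/(918 + y(45)) = 1/(918 - 2/(-5 + 8*(1 + 45²)²)) = 1/(918 - 2/(-5 + 8*(1 + 2025)²)) = 1/(918 - 2/(-5 + 8*2026²)) = 1/(918 - 2/(-5 + 8*4104676)) = 1/(918 - 2/(-5 + 32837408)) = 1/(918 - 2/32837403) = 1/(30144735952/32837403) = 32837403/30144735952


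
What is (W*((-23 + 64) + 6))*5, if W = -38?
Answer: -8930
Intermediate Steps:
(W*((-23 + 64) + 6))*5 = -38*((-23 + 64) + 6)*5 = -38*(41 + 6)*5 = -38*47*5 = -1786*5 = -8930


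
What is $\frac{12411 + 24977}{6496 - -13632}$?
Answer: $\frac{9347}{5032} \approx 1.8575$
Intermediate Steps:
$\frac{12411 + 24977}{6496 - -13632} = \frac{37388}{6496 + 13632} = \frac{37388}{20128} = 37388 \cdot \frac{1}{20128} = \frac{9347}{5032}$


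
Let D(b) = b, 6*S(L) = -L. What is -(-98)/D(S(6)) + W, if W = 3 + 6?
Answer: -89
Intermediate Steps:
S(L) = -L/6 (S(L) = (-L)/6 = -L/6)
W = 9
-(-98)/D(S(6)) + W = -(-98)/((-⅙*6)) + 9 = -(-98)/(-1) + 9 = -(-98)*(-1) + 9 = -14*7 + 9 = -98 + 9 = -89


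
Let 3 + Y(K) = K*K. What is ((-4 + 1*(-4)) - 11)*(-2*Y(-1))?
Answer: -76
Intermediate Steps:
Y(K) = -3 + K² (Y(K) = -3 + K*K = -3 + K²)
((-4 + 1*(-4)) - 11)*(-2*Y(-1)) = ((-4 + 1*(-4)) - 11)*(-2*(-3 + (-1)²)) = ((-4 - 4) - 11)*(-2*(-3 + 1)) = (-8 - 11)*(-2*(-2)) = -19*4 = -76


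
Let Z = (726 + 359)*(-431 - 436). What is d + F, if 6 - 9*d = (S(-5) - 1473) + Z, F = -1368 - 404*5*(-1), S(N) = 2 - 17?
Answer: 316019/3 ≈ 1.0534e+5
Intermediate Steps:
S(N) = -15
Z = -940695 (Z = 1085*(-867) = -940695)
F = 652 (F = -1368 - 404*(-5) = -1368 - 1*(-2020) = -1368 + 2020 = 652)
d = 314063/3 (d = ⅔ - ((-15 - 1473) - 940695)/9 = ⅔ - (-1488 - 940695)/9 = ⅔ - ⅑*(-942183) = ⅔ + 104687 = 314063/3 ≈ 1.0469e+5)
d + F = 314063/3 + 652 = 316019/3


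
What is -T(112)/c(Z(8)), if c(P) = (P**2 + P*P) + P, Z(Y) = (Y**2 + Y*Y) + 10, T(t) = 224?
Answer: -112/19113 ≈ -0.0058599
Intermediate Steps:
Z(Y) = 10 + 2*Y**2 (Z(Y) = (Y**2 + Y**2) + 10 = 2*Y**2 + 10 = 10 + 2*Y**2)
c(P) = P + 2*P**2 (c(P) = (P**2 + P**2) + P = 2*P**2 + P = P + 2*P**2)
-T(112)/c(Z(8)) = -224/((10 + 2*8**2)*(1 + 2*(10 + 2*8**2))) = -224/((10 + 2*64)*(1 + 2*(10 + 2*64))) = -224/((10 + 128)*(1 + 2*(10 + 128))) = -224/(138*(1 + 2*138)) = -224/(138*(1 + 276)) = -224/(138*277) = -224/38226 = -1*112/19113 = -112/19113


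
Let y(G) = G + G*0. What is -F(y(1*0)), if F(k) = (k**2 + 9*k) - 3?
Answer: 3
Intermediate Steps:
y(G) = G (y(G) = G + 0 = G)
F(k) = -3 + k**2 + 9*k
-F(y(1*0)) = -(-3 + (1*0)**2 + 9*(1*0)) = -(-3 + 0**2 + 9*0) = -(-3 + 0 + 0) = -1*(-3) = 3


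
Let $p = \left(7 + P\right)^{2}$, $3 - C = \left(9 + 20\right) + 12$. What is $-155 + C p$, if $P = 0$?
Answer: $-2017$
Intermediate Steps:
$C = -38$ ($C = 3 - \left(\left(9 + 20\right) + 12\right) = 3 - \left(29 + 12\right) = 3 - 41 = -38$)
$p = 49$ ($p = \left(7 + 0\right)^{2} = 7^{2} = 49$)
$-155 + C p = -155 - 1862 = -2017$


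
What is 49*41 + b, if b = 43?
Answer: 2052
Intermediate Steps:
49*41 + b = 49*41 + 43 = 2009 + 43 = 2052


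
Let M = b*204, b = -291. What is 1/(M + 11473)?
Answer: -1/47891 ≈ -2.0881e-5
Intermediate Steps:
M = -59364 (M = -291*204 = -59364)
1/(M + 11473) = 1/(-59364 + 11473) = 1/(-47891) = -1/47891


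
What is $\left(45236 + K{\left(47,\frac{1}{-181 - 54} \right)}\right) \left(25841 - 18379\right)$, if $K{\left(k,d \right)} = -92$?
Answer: $336864528$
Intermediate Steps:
$\left(45236 + K{\left(47,\frac{1}{-181 - 54} \right)}\right) \left(25841 - 18379\right) = \left(45236 - 92\right) \left(25841 - 18379\right) = 45144 \cdot 7462 = 336864528$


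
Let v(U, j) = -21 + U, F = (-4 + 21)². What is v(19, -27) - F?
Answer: -291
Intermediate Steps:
F = 289 (F = 17² = 289)
v(19, -27) - F = (-21 + 19) - 1*289 = -2 - 289 = -291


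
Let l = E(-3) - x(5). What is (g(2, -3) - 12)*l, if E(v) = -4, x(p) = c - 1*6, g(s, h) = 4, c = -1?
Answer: -24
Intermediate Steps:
x(p) = -7 (x(p) = -1 - 1*6 = -1 - 6 = -7)
l = 3 (l = -4 - 1*(-7) = -4 + 7 = 3)
(g(2, -3) - 12)*l = (4 - 12)*3 = -8*3 = -24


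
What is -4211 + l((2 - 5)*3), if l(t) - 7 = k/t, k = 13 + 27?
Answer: -37876/9 ≈ -4208.4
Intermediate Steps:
k = 40
l(t) = 7 + 40/t
-4211 + l((2 - 5)*3) = -4211 + (7 + 40/(((2 - 5)*3))) = -4211 + (7 + 40/((-3*3))) = -4211 + (7 + 40/(-9)) = -4211 + (7 + 40*(-⅑)) = -4211 + (7 - 40/9) = -4211 + 23/9 = -37876/9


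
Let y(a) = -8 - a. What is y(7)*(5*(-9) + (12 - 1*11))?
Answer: 660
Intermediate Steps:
y(7)*(5*(-9) + (12 - 1*11)) = (-8 - 1*7)*(5*(-9) + (12 - 1*11)) = (-8 - 7)*(-45 + (12 - 11)) = -15*(-45 + 1) = -15*(-44) = 660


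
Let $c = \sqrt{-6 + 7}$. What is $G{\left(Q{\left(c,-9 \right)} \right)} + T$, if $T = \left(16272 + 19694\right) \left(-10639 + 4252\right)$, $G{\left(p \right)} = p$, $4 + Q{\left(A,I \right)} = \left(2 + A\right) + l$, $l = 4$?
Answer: $-229714839$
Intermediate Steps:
$c = 1$ ($c = \sqrt{1} = 1$)
$Q{\left(A,I \right)} = 2 + A$ ($Q{\left(A,I \right)} = -4 + \left(\left(2 + A\right) + 4\right) = -4 + \left(6 + A\right) = 2 + A$)
$T = -229714842$ ($T = 35966 \left(-6387\right) = -229714842$)
$G{\left(Q{\left(c,-9 \right)} \right)} + T = \left(2 + 1\right) - 229714842 = 3 - 229714842 = -229714839$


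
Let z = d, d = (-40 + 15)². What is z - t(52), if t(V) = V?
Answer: 573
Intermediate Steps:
d = 625 (d = (-25)² = 625)
z = 625
z - t(52) = 625 - 1*52 = 625 - 52 = 573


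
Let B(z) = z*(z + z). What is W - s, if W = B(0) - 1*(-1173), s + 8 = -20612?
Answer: 21793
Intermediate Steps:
B(z) = 2*z² (B(z) = z*(2*z) = 2*z²)
s = -20620 (s = -8 - 20612 = -20620)
W = 1173 (W = 2*0² - 1*(-1173) = 2*0 + 1173 = 0 + 1173 = 1173)
W - s = 1173 - 1*(-20620) = 1173 + 20620 = 21793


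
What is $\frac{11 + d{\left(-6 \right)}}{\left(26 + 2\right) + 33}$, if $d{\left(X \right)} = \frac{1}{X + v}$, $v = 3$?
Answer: $\frac{32}{183} \approx 0.17486$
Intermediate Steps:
$d{\left(X \right)} = \frac{1}{3 + X}$ ($d{\left(X \right)} = \frac{1}{X + 3} = \frac{1}{3 + X}$)
$\frac{11 + d{\left(-6 \right)}}{\left(26 + 2\right) + 33} = \frac{11 + \frac{1}{3 - 6}}{\left(26 + 2\right) + 33} = \frac{11 + \frac{1}{-3}}{28 + 33} = \frac{11 - \frac{1}{3}}{61} = \frac{1}{61} \cdot \frac{32}{3} = \frac{32}{183}$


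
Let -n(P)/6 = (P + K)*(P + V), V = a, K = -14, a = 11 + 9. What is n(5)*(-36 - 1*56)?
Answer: -124200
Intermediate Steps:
a = 20
V = 20
n(P) = -6*(-14 + P)*(20 + P) (n(P) = -6*(P - 14)*(P + 20) = -6*(-14 + P)*(20 + P))
n(5)*(-36 - 1*56) = (1680 - 36*5 - 6*5²)*(-36 - 1*56) = (1680 - 180 - 6*25)*(-36 - 56) = (1680 - 180 - 150)*(-92) = 1350*(-92) = -124200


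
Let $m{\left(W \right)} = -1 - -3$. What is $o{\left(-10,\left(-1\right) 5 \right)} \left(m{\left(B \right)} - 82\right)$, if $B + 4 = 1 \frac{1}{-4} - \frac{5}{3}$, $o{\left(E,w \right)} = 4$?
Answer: $-320$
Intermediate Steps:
$B = - \frac{71}{12}$ ($B = -4 + \left(1 \frac{1}{-4} - \frac{5}{3}\right) = -4 + \left(1 \left(- \frac{1}{4}\right) - \frac{5}{3}\right) = -4 - \frac{23}{12} = - \frac{71}{12} \approx -5.9167$)
$m{\left(W \right)} = 2$ ($m{\left(W \right)} = -1 + 3 = 2$)
$o{\left(-10,\left(-1\right) 5 \right)} \left(m{\left(B \right)} - 82\right) = 4 \left(2 - 82\right) = 4 \left(-80\right) = -320$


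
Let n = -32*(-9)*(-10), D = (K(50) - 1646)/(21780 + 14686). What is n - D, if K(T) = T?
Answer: -52510242/18233 ≈ -2880.0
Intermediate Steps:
D = -798/18233 (D = (50 - 1646)/(21780 + 14686) = -1596/36466 = -1596*1/36466 = -798/18233 ≈ -0.043767)
n = -2880 (n = 288*(-10) = -2880)
n - D = -2880 - 1*(-798/18233) = -2880 + 798/18233 = -52510242/18233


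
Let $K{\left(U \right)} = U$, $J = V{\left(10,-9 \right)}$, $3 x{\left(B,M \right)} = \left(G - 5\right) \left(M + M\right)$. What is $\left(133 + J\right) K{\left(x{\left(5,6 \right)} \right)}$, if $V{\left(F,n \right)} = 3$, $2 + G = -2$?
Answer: $-4896$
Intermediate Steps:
$G = -4$ ($G = -2 - 2 = -4$)
$x{\left(B,M \right)} = - 6 M$ ($x{\left(B,M \right)} = \frac{\left(-4 - 5\right) \left(M + M\right)}{3} = \frac{\left(-9\right) 2 M}{3} = \frac{\left(-18\right) M}{3} = - 6 M$)
$J = 3$
$\left(133 + J\right) K{\left(x{\left(5,6 \right)} \right)} = \left(133 + 3\right) \left(\left(-6\right) 6\right) = 136 \left(-36\right) = -4896$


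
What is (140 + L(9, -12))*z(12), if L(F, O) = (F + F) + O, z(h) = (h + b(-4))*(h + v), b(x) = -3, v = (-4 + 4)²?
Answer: 15768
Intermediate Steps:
v = 0 (v = 0² = 0)
z(h) = h*(-3 + h) (z(h) = (h - 3)*(h + 0) = (-3 + h)*h = h*(-3 + h))
L(F, O) = O + 2*F (L(F, O) = 2*F + O = O + 2*F)
(140 + L(9, -12))*z(12) = (140 + (-12 + 2*9))*(12*(-3 + 12)) = (140 + (-12 + 18))*(12*9) = (140 + 6)*108 = 146*108 = 15768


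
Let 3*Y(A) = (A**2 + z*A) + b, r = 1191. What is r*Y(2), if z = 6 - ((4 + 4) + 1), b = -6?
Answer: -3176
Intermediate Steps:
z = -3 (z = 6 - (8 + 1) = 6 - 1*9 = 6 - 9 = -3)
Y(A) = -2 - A + A**2/3 (Y(A) = ((A**2 - 3*A) - 6)/3 = (-6 + A**2 - 3*A)/3 = -2 - A + A**2/3)
r*Y(2) = 1191*(-2 - 1*2 + (1/3)*2**2) = 1191*(-2 - 2 + (1/3)*4) = 1191*(-2 - 2 + 4/3) = 1191*(-8/3) = -3176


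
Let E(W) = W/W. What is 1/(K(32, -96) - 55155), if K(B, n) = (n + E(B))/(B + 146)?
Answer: -178/9817685 ≈ -1.8131e-5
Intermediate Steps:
E(W) = 1
K(B, n) = (1 + n)/(146 + B) (K(B, n) = (n + 1)/(B + 146) = (1 + n)/(146 + B))
1/(K(32, -96) - 55155) = 1/((1 - 96)/(146 + 32) - 55155) = 1/(-95/178 - 55155) = 1/(-9817685/178) = -178/9817685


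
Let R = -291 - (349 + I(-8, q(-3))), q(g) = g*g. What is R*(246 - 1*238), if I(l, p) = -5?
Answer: -5080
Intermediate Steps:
q(g) = g**2
R = -635 (R = -291 - (349 - 5) = -291 - 1*344 = -291 - 344 = -635)
R*(246 - 1*238) = -635*(246 - 1*238) = -635*(246 - 238) = -635*8 = -5080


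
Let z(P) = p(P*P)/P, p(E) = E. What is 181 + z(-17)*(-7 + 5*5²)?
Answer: -1825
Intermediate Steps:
z(P) = P (z(P) = (P*P)/P = P²/P = P)
181 + z(-17)*(-7 + 5*5²) = 181 - 17*(-7 + 5*5²) = 181 - 17*(-7 + 5*25) = 181 - 17*(-7 + 125) = 181 - 17*118 = 181 - 2006 = -1825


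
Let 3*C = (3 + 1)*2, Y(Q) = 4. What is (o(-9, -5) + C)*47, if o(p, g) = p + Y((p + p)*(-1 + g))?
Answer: -329/3 ≈ -109.67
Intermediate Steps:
C = 8/3 (C = ((3 + 1)*2)/3 = (4*2)/3 = (⅓)*8 = 8/3 ≈ 2.6667)
o(p, g) = 4 + p (o(p, g) = p + 4 = 4 + p)
(o(-9, -5) + C)*47 = ((4 - 9) + 8/3)*47 = (-5 + 8/3)*47 = -7/3*47 = -329/3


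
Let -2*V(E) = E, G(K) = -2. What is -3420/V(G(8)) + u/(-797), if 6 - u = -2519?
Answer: -2728265/797 ≈ -3423.2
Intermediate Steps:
u = 2525 (u = 6 - 1*(-2519) = 6 + 2519 = 2525)
V(E) = -E/2
-3420/V(G(8)) + u/(-797) = -3420/((-½*(-2))) + 2525/(-797) = -3420/1 + 2525*(-1/797) = -3420*1 - 2525/797 = -3420 - 2525/797 = -2728265/797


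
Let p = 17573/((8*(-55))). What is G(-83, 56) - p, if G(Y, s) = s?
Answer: 42213/440 ≈ 95.939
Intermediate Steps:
p = -17573/440 (p = 17573/(-440) = 17573*(-1/440) = -17573/440 ≈ -39.939)
G(-83, 56) - p = 56 - 1*(-17573/440) = 56 + 17573/440 = 42213/440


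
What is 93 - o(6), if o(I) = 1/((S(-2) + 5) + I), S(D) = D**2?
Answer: 1394/15 ≈ 92.933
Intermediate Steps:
o(I) = 1/(9 + I) (o(I) = 1/(((-2)**2 + 5) + I) = 1/((4 + 5) + I) = 1/(9 + I))
93 - o(6) = 93 - 1/(9 + 6) = 93 - 1/15 = 1394/15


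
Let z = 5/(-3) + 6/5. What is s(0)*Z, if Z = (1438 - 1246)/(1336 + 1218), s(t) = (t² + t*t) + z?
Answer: -224/6385 ≈ -0.035082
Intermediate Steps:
z = -7/15 (z = 5*(-⅓) + 6*(⅕) = -5/3 + 6/5 = -7/15 ≈ -0.46667)
s(t) = -7/15 + 2*t² (s(t) = (t² + t*t) - 7/15 = (t² + t²) - 7/15 = 2*t² - 7/15 = -7/15 + 2*t²)
Z = 96/1277 (Z = 192/2554 = 192*(1/2554) = 96/1277 ≈ 0.075176)
s(0)*Z = (-7/15 + 2*0²)*(96/1277) = (-7/15 + 2*0)*(96/1277) = (-7/15 + 0)*(96/1277) = -7/15*96/1277 = -224/6385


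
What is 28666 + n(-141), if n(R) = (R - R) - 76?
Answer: 28590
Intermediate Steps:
n(R) = -76 (n(R) = 0 - 76 = -76)
28666 + n(-141) = 28666 - 76 = 28590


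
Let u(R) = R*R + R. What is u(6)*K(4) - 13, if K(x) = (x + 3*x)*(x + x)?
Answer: 5363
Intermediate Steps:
u(R) = R + R² (u(R) = R² + R = R + R²)
K(x) = 8*x² (K(x) = (4*x)*(2*x) = 8*x²)
u(6)*K(4) - 13 = (6*(1 + 6))*(8*4²) - 13 = (6*7)*(8*16) - 13 = 42*128 - 13 = 5376 - 13 = 5363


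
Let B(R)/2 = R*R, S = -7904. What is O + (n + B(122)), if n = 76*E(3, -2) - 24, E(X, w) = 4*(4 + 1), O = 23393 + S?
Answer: 46753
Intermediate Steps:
B(R) = 2*R² (B(R) = 2*(R*R) = 2*R²)
O = 15489 (O = 23393 - 7904 = 15489)
E(X, w) = 20 (E(X, w) = 4*5 = 20)
n = 1496 (n = 76*20 - 24 = 1520 - 24 = 1496)
O + (n + B(122)) = 15489 + (1496 + 2*122²) = 15489 + (1496 + 2*14884) = 15489 + (1496 + 29768) = 15489 + 31264 = 46753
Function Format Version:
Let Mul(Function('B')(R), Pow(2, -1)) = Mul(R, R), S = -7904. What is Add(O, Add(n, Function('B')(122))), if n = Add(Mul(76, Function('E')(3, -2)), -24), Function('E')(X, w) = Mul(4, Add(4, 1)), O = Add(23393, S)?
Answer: 46753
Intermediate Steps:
Function('B')(R) = Mul(2, Pow(R, 2)) (Function('B')(R) = Mul(2, Mul(R, R)) = Mul(2, Pow(R, 2)))
O = 15489 (O = Add(23393, -7904) = 15489)
Function('E')(X, w) = 20 (Function('E')(X, w) = Mul(4, 5) = 20)
n = 1496 (n = Add(Mul(76, 20), -24) = Add(1520, -24) = 1496)
Add(O, Add(n, Function('B')(122))) = Add(15489, Add(1496, Mul(2, Pow(122, 2)))) = Add(15489, Add(1496, Mul(2, 14884))) = Add(15489, Add(1496, 29768)) = Add(15489, 31264) = 46753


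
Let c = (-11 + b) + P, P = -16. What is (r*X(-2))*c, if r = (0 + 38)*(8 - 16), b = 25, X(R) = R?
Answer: -1216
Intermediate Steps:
r = -304 (r = 38*(-8) = -304)
c = -2 (c = (-11 + 25) - 16 = 14 - 16 = -2)
(r*X(-2))*c = -304*(-2)*(-2) = 608*(-2) = -1216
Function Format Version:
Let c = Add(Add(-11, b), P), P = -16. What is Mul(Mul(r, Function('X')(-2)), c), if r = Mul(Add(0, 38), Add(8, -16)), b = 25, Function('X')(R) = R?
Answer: -1216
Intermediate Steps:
r = -304 (r = Mul(38, -8) = -304)
c = -2 (c = Add(Add(-11, 25), -16) = Add(14, -16) = -2)
Mul(Mul(r, Function('X')(-2)), c) = Mul(Mul(-304, -2), -2) = Mul(608, -2) = -1216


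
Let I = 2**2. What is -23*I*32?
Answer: -2944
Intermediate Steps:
I = 4
-23*I*32 = -23*4*32 = -92*32 = -2944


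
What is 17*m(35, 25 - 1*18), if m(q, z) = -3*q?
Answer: -1785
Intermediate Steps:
17*m(35, 25 - 1*18) = 17*(-3*35) = 17*(-105) = -1785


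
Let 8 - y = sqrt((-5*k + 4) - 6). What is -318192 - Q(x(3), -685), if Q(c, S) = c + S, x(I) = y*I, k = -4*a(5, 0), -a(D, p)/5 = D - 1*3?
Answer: -317531 + 3*I*sqrt(202) ≈ -3.1753e+5 + 42.638*I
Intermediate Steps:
a(D, p) = 15 - 5*D (a(D, p) = -5*(D - 1*3) = -5*(D - 3) = -5*(-3 + D) = 15 - 5*D)
k = 40 (k = -4*(15 - 5*5) = -4*(15 - 25) = -4*(-10) = 40)
y = 8 - I*sqrt(202) (y = 8 - sqrt((-5*40 + 4) - 6) = 8 - sqrt((-200 + 4) - 6) = 8 - sqrt(-196 - 6) = 8 - sqrt(-202) = 8 - I*sqrt(202) ≈ 8.0 - 14.213*I)
x(I) = I*(8 - I*sqrt(202)) (x(I) = (8 - I*sqrt(202))*I = I*(8 - I*sqrt(202)))
Q(c, S) = S + c
-318192 - Q(x(3), -685) = -318192 - (-685 + 3*(8 - I*sqrt(202))) = -318192 - (-685 + (24 - 3*I*sqrt(202))) = -318192 - (-661 - 3*I*sqrt(202)) = -318192 + (661 + 3*I*sqrt(202)) = -317531 + 3*I*sqrt(202)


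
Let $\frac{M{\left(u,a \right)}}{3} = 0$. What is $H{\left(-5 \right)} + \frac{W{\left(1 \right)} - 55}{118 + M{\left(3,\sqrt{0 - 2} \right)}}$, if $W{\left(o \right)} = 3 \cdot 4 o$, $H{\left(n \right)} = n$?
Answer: $- \frac{633}{118} \approx -5.3644$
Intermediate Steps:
$M{\left(u,a \right)} = 0$ ($M{\left(u,a \right)} = 3 \cdot 0 = 0$)
$W{\left(o \right)} = 12 o$
$H{\left(-5 \right)} + \frac{W{\left(1 \right)} - 55}{118 + M{\left(3,\sqrt{0 - 2} \right)}} = -5 + \frac{12 \cdot 1 - 55}{118 + 0} = -5 + \frac{12 - 55}{118} = -5 + \frac{1}{118} \left(-43\right) = -5 - \frac{43}{118} = - \frac{633}{118}$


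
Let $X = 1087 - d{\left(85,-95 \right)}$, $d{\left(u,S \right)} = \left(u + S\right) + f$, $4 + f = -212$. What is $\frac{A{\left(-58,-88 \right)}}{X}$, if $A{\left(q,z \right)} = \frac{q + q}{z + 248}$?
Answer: $- \frac{29}{52520} \approx -0.00055217$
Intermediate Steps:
$f = -216$ ($f = -4 - 212 = -216$)
$d{\left(u,S \right)} = -216 + S + u$ ($d{\left(u,S \right)} = \left(u + S\right) - 216 = \left(S + u\right) - 216 = -216 + S + u$)
$A{\left(q,z \right)} = \frac{2 q}{248 + z}$
$X = 1313$ ($X = 1087 - \left(-216 - 95 + 85\right) = 1087 - -226 = 1087 + 226 = 1313$)
$\frac{A{\left(-58,-88 \right)}}{X} = \frac{2 \left(-58\right) \frac{1}{248 - 88}}{1313} = 2 \left(-58\right) \frac{1}{160} \cdot \frac{1}{1313} = \left(- \frac{29}{40}\right) \frac{1}{1313} = - \frac{29}{52520}$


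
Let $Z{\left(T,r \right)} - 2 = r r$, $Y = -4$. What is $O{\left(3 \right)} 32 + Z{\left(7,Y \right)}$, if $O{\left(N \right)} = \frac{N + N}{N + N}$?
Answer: $50$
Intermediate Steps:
$Z{\left(T,r \right)} = 2 + r^{2}$ ($Z{\left(T,r \right)} = 2 + r r = 2 + r^{2}$)
$O{\left(N \right)} = 1$ ($O{\left(N \right)} = \frac{2 N}{2 N} = 2 N \frac{1}{2 N} = 1$)
$O{\left(3 \right)} 32 + Z{\left(7,Y \right)} = 1 \cdot 32 + \left(2 + \left(-4\right)^{2}\right) = 32 + \left(2 + 16\right) = 32 + 18 = 50$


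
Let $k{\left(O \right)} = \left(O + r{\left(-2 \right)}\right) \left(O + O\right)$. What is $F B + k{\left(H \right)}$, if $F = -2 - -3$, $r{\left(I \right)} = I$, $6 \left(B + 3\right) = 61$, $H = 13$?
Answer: $\frac{1759}{6} \approx 293.17$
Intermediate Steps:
$B = \frac{43}{6}$ ($B = -3 + \frac{1}{6} \cdot 61 = -3 + \frac{61}{6} = \frac{43}{6} \approx 7.1667$)
$F = 1$ ($F = -2 + 3 = 1$)
$k{\left(O \right)} = 2 O \left(-2 + O\right)$ ($k{\left(O \right)} = \left(O - 2\right) \left(O + O\right) = \left(-2 + O\right) 2 O = 2 O \left(-2 + O\right)$)
$F B + k{\left(H \right)} = 1 \cdot \frac{43}{6} + 2 \cdot 13 \left(-2 + 13\right) = \frac{43}{6} + 2 \cdot 13 \cdot 11 = \frac{43}{6} + 286 = \frac{1759}{6}$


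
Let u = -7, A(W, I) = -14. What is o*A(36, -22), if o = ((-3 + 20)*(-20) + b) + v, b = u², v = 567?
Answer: -3864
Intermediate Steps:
b = 49 (b = (-7)² = 49)
o = 276 (o = ((-3 + 20)*(-20) + 49) + 567 = (17*(-20) + 49) + 567 = (-340 + 49) + 567 = -291 + 567 = 276)
o*A(36, -22) = 276*(-14) = -3864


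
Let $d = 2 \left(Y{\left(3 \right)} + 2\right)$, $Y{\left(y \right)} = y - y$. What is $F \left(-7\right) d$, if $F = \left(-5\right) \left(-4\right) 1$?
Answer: $-560$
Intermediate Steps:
$Y{\left(y \right)} = 0$
$d = 4$ ($d = 2 \left(0 + 2\right) = 2 \cdot 2 = 4$)
$F = 20$ ($F = 20 \cdot 1 = 20$)
$F \left(-7\right) d = 20 \left(-7\right) 4 = \left(-140\right) 4 = -560$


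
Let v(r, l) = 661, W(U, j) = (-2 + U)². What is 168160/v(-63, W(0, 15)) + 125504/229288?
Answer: 4830003528/18944921 ≈ 254.95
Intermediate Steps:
168160/v(-63, W(0, 15)) + 125504/229288 = 168160/661 + 125504/229288 = 168160*(1/661) + 125504*(1/229288) = 168160/661 + 15688/28661 = 4830003528/18944921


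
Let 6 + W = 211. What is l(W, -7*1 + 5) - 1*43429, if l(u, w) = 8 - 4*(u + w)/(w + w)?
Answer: -43218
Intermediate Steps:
W = 205 (W = -6 + 211 = 205)
l(u, w) = 8 - 2*(u + w)/w (l(u, w) = 8 - 4*(u + w)/(2*w) = 8 - 4*(u + w)*1/(2*w) = 8 - 2*(u + w)/w)
l(W, -7*1 + 5) - 1*43429 = (6 - 2*205/(-7*1 + 5)) - 1*43429 = (6 - 2*205/(-7 + 5)) - 43429 = (6 - 2*205/(-2)) - 43429 = (6 - 2*205*(-1/2)) - 43429 = (6 + 205) - 43429 = 211 - 43429 = -43218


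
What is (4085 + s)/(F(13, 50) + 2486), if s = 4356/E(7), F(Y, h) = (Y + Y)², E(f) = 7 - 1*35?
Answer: 809/651 ≈ 1.2427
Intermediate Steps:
E(f) = -28 (E(f) = 7 - 35 = -28)
F(Y, h) = 4*Y² (F(Y, h) = (2*Y)² = 4*Y²)
s = -1089/7 (s = 4356/(-28) = 4356*(-1/28) = -1089/7 ≈ -155.57)
(4085 + s)/(F(13, 50) + 2486) = (4085 - 1089/7)/(4*13² + 2486) = 27506/(7*(4*169 + 2486)) = 27506/(7*(676 + 2486)) = (27506/7)/3162 = (27506/7)*(1/3162) = 809/651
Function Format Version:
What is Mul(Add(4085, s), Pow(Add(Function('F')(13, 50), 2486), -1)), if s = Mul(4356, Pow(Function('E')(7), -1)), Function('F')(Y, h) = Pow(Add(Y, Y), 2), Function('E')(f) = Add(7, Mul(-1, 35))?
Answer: Rational(809, 651) ≈ 1.2427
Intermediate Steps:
Function('E')(f) = -28 (Function('E')(f) = Add(7, -35) = -28)
Function('F')(Y, h) = Mul(4, Pow(Y, 2)) (Function('F')(Y, h) = Pow(Mul(2, Y), 2) = Mul(4, Pow(Y, 2)))
s = Rational(-1089, 7) (s = Mul(4356, Pow(-28, -1)) = Mul(4356, Rational(-1, 28)) = Rational(-1089, 7) ≈ -155.57)
Mul(Add(4085, s), Pow(Add(Function('F')(13, 50), 2486), -1)) = Mul(Add(4085, Rational(-1089, 7)), Pow(Add(Mul(4, Pow(13, 2)), 2486), -1)) = Mul(Rational(27506, 7), Pow(Add(Mul(4, 169), 2486), -1)) = Mul(Rational(27506, 7), Pow(Add(676, 2486), -1)) = Mul(Rational(27506, 7), Pow(3162, -1)) = Mul(Rational(27506, 7), Rational(1, 3162)) = Rational(809, 651)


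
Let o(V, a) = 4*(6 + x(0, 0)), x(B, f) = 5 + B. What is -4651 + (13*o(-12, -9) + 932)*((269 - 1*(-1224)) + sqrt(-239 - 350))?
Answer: 2240821 + 1504*I*sqrt(589) ≈ 2.2408e+6 + 36501.0*I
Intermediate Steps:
o(V, a) = 44 (o(V, a) = 4*(6 + (5 + 0)) = 4*(6 + 5) = 4*11 = 44)
-4651 + (13*o(-12, -9) + 932)*((269 - 1*(-1224)) + sqrt(-239 - 350)) = -4651 + (13*44 + 932)*((269 - 1*(-1224)) + sqrt(-239 - 350)) = -4651 + (572 + 932)*((269 + 1224) + sqrt(-589)) = -4651 + 1504*(1493 + I*sqrt(589)) = -4651 + (2245472 + 1504*I*sqrt(589)) = 2240821 + 1504*I*sqrt(589)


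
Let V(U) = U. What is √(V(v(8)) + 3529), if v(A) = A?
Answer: 3*√393 ≈ 59.473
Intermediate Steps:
√(V(v(8)) + 3529) = √(8 + 3529) = √3537 = 3*√393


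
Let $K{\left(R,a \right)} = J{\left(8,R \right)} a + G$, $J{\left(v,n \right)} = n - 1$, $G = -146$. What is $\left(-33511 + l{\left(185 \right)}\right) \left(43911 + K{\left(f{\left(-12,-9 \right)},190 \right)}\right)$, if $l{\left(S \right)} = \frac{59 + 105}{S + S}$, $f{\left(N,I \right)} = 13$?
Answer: $- \frac{57090762677}{37} \approx -1.543 \cdot 10^{9}$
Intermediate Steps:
$J{\left(v,n \right)} = -1 + n$
$l{\left(S \right)} = \frac{82}{S}$ ($l{\left(S \right)} = \frac{164}{2 S} = 164 \frac{1}{2 S} = \frac{82}{S}$)
$K{\left(R,a \right)} = -146 + a \left(-1 + R\right)$ ($K{\left(R,a \right)} = \left(-1 + R\right) a - 146 = a \left(-1 + R\right) - 146 = -146 + a \left(-1 + R\right)$)
$\left(-33511 + l{\left(185 \right)}\right) \left(43911 + K{\left(f{\left(-12,-9 \right)},190 \right)}\right) = \left(-33511 + \frac{82}{185}\right) \left(43911 - \left(146 - 190 \left(-1 + 13\right)\right)\right) = \left(-33511 + 82 \cdot \frac{1}{185}\right) \left(43911 + \left(-146 + 190 \cdot 12\right)\right) = \left(-33511 + \frac{82}{185}\right) \left(43911 + \left(-146 + 2280\right)\right) = - \frac{6199453 \left(43911 + 2134\right)}{185} = \left(- \frac{6199453}{185}\right) 46045 = - \frac{57090762677}{37}$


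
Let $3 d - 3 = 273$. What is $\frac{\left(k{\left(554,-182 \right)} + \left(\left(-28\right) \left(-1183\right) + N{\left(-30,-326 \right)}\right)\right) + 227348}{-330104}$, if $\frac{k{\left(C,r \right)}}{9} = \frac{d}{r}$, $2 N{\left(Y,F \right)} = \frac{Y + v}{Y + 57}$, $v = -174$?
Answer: $- \frac{53329937}{67588794} \approx -0.78903$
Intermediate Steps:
$d = 92$ ($d = 1 + \frac{1}{3} \cdot 273 = 1 + 91 = 92$)
$N{\left(Y,F \right)} = \frac{-174 + Y}{2 \left(57 + Y\right)}$ ($N{\left(Y,F \right)} = \frac{\left(Y - 174\right) \frac{1}{Y + 57}}{2} = \frac{\left(-174 + Y\right) \frac{1}{57 + Y}}{2} = \frac{\frac{1}{57 + Y} \left(-174 + Y\right)}{2} = \frac{-174 + Y}{2 \left(57 + Y\right)}$)
$k{\left(C,r \right)} = \frac{828}{r}$ ($k{\left(C,r \right)} = 9 \frac{92}{r} = \frac{828}{r}$)
$\frac{\left(k{\left(554,-182 \right)} + \left(\left(-28\right) \left(-1183\right) + N{\left(-30,-326 \right)}\right)\right) + 227348}{-330104} = \frac{\left(\frac{828}{-182} + \left(\left(-28\right) \left(-1183\right) + \frac{-174 - 30}{2 \left(57 - 30\right)}\right)\right) + 227348}{-330104} = \left(\left(828 \left(- \frac{1}{182}\right) + \left(33124 + \frac{1}{2} \cdot \frac{1}{27} \left(-204\right)\right)\right) + 227348\right) \left(- \frac{1}{330104}\right) = \left(\left(- \frac{414}{91} + \left(33124 + \frac{1}{2} \cdot \frac{1}{27} \left(-204\right)\right)\right) + 227348\right) \left(- \frac{1}{330104}\right) = \left(\left(- \frac{414}{91} + \left(33124 - \frac{34}{9}\right)\right) + 227348\right) \left(- \frac{1}{330104}\right) = \left(\left(- \frac{414}{91} + \frac{298082}{9}\right) + 227348\right) \left(- \frac{1}{330104}\right) = \left(\frac{27121736}{819} + 227348\right) \left(- \frac{1}{330104}\right) = \frac{213319748}{819} \left(- \frac{1}{330104}\right) = - \frac{53329937}{67588794}$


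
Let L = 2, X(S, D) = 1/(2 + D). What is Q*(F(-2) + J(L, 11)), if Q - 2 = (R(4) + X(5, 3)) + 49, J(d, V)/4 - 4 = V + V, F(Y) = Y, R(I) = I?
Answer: 28152/5 ≈ 5630.4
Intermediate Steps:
J(d, V) = 16 + 8*V (J(d, V) = 16 + 4*(V + V) = 16 + 4*(2*V) = 16 + 8*V)
Q = 276/5 (Q = 2 + ((4 + 1/(2 + 3)) + 49) = 2 + ((4 + 1/5) + 49) = 2 + (21/5 + 49) = 2 + 266/5 = 276/5 ≈ 55.200)
Q*(F(-2) + J(L, 11)) = 276*(-2 + (16 + 8*11))/5 = 276*(-2 + (16 + 88))/5 = 276*(-2 + 104)/5 = (276/5)*102 = 28152/5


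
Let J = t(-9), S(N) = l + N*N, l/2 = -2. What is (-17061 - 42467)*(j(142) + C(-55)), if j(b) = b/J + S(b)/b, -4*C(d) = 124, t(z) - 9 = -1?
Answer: -544041274/71 ≈ -7.6626e+6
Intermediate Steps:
l = -4 (l = 2*(-2) = -4)
t(z) = 8 (t(z) = 9 - 1 = 8)
C(d) = -31 (C(d) = -¼*124 = -31)
S(N) = -4 + N² (S(N) = -4 + N*N = -4 + N²)
J = 8
j(b) = b/8 + (-4 + b²)/b
(-17061 - 42467)*(j(142) + C(-55)) = (-17061 - 42467)*((-4/142 + (9/8)*142) - 31) = -59528*((-4*1/142 + 639/4) - 31) = -59528*((-2/71 + 639/4) - 31) = -59528*(45361/284 - 31) = -59528*36557/284 = -544041274/71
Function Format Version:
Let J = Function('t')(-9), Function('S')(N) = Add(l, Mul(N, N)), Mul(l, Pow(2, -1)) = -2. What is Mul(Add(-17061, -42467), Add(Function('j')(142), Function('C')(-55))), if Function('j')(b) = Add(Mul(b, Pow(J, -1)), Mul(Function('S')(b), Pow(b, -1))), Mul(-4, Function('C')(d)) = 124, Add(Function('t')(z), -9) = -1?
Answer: Rational(-544041274, 71) ≈ -7.6626e+6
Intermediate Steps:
l = -4 (l = Mul(2, -2) = -4)
Function('t')(z) = 8 (Function('t')(z) = Add(9, -1) = 8)
Function('C')(d) = -31 (Function('C')(d) = Mul(Rational(-1, 4), 124) = -31)
Function('S')(N) = Add(-4, Pow(N, 2)) (Function('S')(N) = Add(-4, Mul(N, N)) = Add(-4, Pow(N, 2)))
J = 8
Function('j')(b) = Add(Mul(Rational(1, 8), b), Mul(Pow(b, -1), Add(-4, Pow(b, 2)))) (Function('j')(b) = Add(Mul(b, Pow(8, -1)), Mul(Add(-4, Pow(b, 2)), Pow(b, -1))) = Add(Mul(b, Rational(1, 8)), Mul(Pow(b, -1), Add(-4, Pow(b, 2)))) = Add(Mul(Rational(1, 8), b), Mul(Pow(b, -1), Add(-4, Pow(b, 2)))))
Mul(Add(-17061, -42467), Add(Function('j')(142), Function('C')(-55))) = Mul(Add(-17061, -42467), Add(Add(Mul(-4, Pow(142, -1)), Mul(Rational(9, 8), 142)), -31)) = Mul(-59528, Add(Add(Mul(-4, Rational(1, 142)), Rational(639, 4)), -31)) = Mul(-59528, Add(Add(Rational(-2, 71), Rational(639, 4)), -31)) = Mul(-59528, Add(Rational(45361, 284), -31)) = Mul(-59528, Rational(36557, 284)) = Rational(-544041274, 71)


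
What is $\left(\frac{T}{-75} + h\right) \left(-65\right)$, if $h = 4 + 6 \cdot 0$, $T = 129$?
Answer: $- \frac{741}{5} \approx -148.2$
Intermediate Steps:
$h = 4$ ($h = 4 + 0 = 4$)
$\left(\frac{T}{-75} + h\right) \left(-65\right) = \left(\frac{129}{-75} + 4\right) \left(-65\right) = \left(129 \left(- \frac{1}{75}\right) + 4\right) \left(-65\right) = \left(- \frac{43}{25} + 4\right) \left(-65\right) = \frac{57}{25} \left(-65\right) = - \frac{741}{5}$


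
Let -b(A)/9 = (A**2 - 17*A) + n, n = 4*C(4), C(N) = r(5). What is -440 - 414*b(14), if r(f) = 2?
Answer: -127124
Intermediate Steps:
C(N) = 2
n = 8 (n = 4*2 = 8)
b(A) = -72 - 9*A**2 + 153*A (b(A) = -9*((A**2 - 17*A) + 8) = -9*(8 + A**2 - 17*A) = -72 - 9*A**2 + 153*A)
-440 - 414*b(14) = -440 - 414*(-72 - 9*14**2 + 153*14) = -440 - 414*(-72 - 9*196 + 2142) = -440 - 414*(-72 - 1764 + 2142) = -440 - 414*306 = -440 - 126684 = -127124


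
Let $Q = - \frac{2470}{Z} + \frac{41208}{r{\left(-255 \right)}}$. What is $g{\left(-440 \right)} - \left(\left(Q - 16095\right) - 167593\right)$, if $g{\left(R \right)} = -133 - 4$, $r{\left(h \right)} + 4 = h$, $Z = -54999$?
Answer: $\frac{373843173479}{2034963} \approx 1.8371 \cdot 10^{5}$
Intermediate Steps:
$r{\left(h \right)} = -4 + h$
$Q = - \frac{323679866}{2034963}$ ($Q = - \frac{2470}{-54999} + \frac{41208}{-4 - 255} = \left(-2470\right) \left(- \frac{1}{54999}\right) + \frac{41208}{-259} = \frac{2470}{54999} + 41208 \left(- \frac{1}{259}\right) = \frac{2470}{54999} - \frac{41208}{259} = - \frac{323679866}{2034963} \approx -159.06$)
$g{\left(R \right)} = -137$
$g{\left(-440 \right)} - \left(\left(Q - 16095\right) - 167593\right) = -137 - \left(\left(- \frac{323679866}{2034963} - 16095\right) - 167593\right) = -137 - \left(- \frac{33076409351}{2034963} - 167593\right) = -137 - - \frac{374121963410}{2034963} = -137 + \frac{374121963410}{2034963} = \frac{373843173479}{2034963}$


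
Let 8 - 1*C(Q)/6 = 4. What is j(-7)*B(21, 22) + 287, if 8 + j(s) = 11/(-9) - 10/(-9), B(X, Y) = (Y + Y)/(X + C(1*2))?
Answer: 113023/405 ≈ 279.07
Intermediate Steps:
C(Q) = 24 (C(Q) = 48 - 6*4 = 48 - 24 = 24)
B(X, Y) = 2*Y/(24 + X) (B(X, Y) = (Y + Y)/(X + 24) = (2*Y)/(24 + X) = 2*Y/(24 + X))
j(s) = -73/9 (j(s) = -8 + (11/(-9) - 10/(-9)) = -8 + (11*(-⅑) - 10*(-⅑)) = -8 + (-11/9 + 10/9) = -8 - ⅑ = -73/9)
j(-7)*B(21, 22) + 287 = -146*22/(9*(24 + 21)) + 287 = -146*22/(9*45) + 287 = -73/9*44/45 + 287 = -3212/405 + 287 = 113023/405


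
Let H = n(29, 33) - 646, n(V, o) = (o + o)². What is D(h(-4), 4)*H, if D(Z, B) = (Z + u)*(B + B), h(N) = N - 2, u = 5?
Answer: -29680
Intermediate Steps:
n(V, o) = 4*o² (n(V, o) = (2*o)² = 4*o²)
h(N) = -2 + N
D(Z, B) = 2*B*(5 + Z) (D(Z, B) = (Z + 5)*(B + B) = (5 + Z)*(2*B) = 2*B*(5 + Z))
H = 3710 (H = 4*33² - 646 = 4*1089 - 646 = 4356 - 646 = 3710)
D(h(-4), 4)*H = (2*4*(5 + (-2 - 4)))*3710 = (2*4*(5 - 6))*3710 = (2*4*(-1))*3710 = -8*3710 = -29680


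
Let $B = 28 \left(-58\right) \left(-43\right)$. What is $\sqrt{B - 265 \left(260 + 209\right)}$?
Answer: $i \sqrt{54453} \approx 233.35 i$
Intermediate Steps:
$B = 69832$ ($B = \left(-1624\right) \left(-43\right) = 69832$)
$\sqrt{B - 265 \left(260 + 209\right)} = \sqrt{69832 - 265 \left(260 + 209\right)} = \sqrt{69832 - 124285} = \sqrt{-54453} = i \sqrt{54453}$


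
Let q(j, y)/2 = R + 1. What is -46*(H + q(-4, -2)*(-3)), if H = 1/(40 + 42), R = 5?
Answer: 67873/41 ≈ 1655.4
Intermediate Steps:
q(j, y) = 12 (q(j, y) = 2*(5 + 1) = 2*6 = 12)
H = 1/82 ≈ 0.012195
-46*(H + q(-4, -2)*(-3)) = -46*(1/82 + 12*(-3)) = -46*(1/82 - 36) = -46*(-2951/82) = 67873/41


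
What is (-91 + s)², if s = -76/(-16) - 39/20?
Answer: 194481/25 ≈ 7779.2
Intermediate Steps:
s = 14/5 (s = -76*(-1/16) - 39*1/20 = 19/4 - 39/20 = 14/5 ≈ 2.8000)
(-91 + s)² = (-91 + 14/5)² = (-441/5)² = 194481/25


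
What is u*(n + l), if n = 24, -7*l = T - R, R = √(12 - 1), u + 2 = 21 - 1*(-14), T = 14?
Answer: 726 + 33*√11/7 ≈ 741.64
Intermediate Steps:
u = 33 (u = -2 + (21 - 1*(-14)) = -2 + (21 + 14) = -2 + 35 = 33)
R = √11 ≈ 3.3166
l = -2 + √11/7 (l = -(14 - √11)/7 = -2 + √11/7 ≈ -1.5262)
u*(n + l) = 33*(24 + (-2 + √11/7)) = 33*(22 + √11/7) = 726 + 33*√11/7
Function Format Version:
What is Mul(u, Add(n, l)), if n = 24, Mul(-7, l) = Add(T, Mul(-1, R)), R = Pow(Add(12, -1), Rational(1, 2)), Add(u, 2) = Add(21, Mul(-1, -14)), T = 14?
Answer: Add(726, Mul(Rational(33, 7), Pow(11, Rational(1, 2)))) ≈ 741.64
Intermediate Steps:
u = 33 (u = Add(-2, Add(21, Mul(-1, -14))) = Add(-2, Add(21, 14)) = Add(-2, 35) = 33)
R = Pow(11, Rational(1, 2)) ≈ 3.3166
l = Add(-2, Mul(Rational(1, 7), Pow(11, Rational(1, 2)))) (l = Mul(Rational(-1, 7), Add(14, Mul(-1, Pow(11, Rational(1, 2))))) = Add(-2, Mul(Rational(1, 7), Pow(11, Rational(1, 2)))) ≈ -1.5262)
Mul(u, Add(n, l)) = Mul(33, Add(24, Add(-2, Mul(Rational(1, 7), Pow(11, Rational(1, 2)))))) = Mul(33, Add(22, Mul(Rational(1, 7), Pow(11, Rational(1, 2))))) = Add(726, Mul(Rational(33, 7), Pow(11, Rational(1, 2))))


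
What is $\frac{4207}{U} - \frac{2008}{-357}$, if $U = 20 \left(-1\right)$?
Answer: $- \frac{1461739}{7140} \approx -204.73$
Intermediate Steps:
$U = -20$
$\frac{4207}{U} - \frac{2008}{-357} = \frac{4207}{-20} - \frac{2008}{-357} = 4207 \left(- \frac{1}{20}\right) - - \frac{2008}{357} = - \frac{4207}{20} + \frac{2008}{357} = - \frac{1461739}{7140}$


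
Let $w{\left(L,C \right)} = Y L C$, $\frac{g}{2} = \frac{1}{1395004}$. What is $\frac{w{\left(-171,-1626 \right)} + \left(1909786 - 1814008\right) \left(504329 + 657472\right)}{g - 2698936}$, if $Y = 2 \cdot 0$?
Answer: $- \frac{77614518434107356}{1882513257871} \approx -41229.0$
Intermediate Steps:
$Y = 0$
$g = \frac{1}{697502}$ ($g = \frac{2}{1395004} = 2 \cdot \frac{1}{1395004} = \frac{1}{697502} \approx 1.4337 \cdot 10^{-6}$)
$w{\left(L,C \right)} = 0$ ($w{\left(L,C \right)} = 0 L C = 0 C = 0$)
$\frac{w{\left(-171,-1626 \right)} + \left(1909786 - 1814008\right) \left(504329 + 657472\right)}{g - 2698936} = \frac{0 + \left(1909786 - 1814008\right) \left(504329 + 657472\right)}{\frac{1}{697502} - 2698936} = \frac{0 + 95778 \cdot 1161801}{- \frac{1882513257871}{697502}} = \left(0 + 111274976178\right) \left(- \frac{697502}{1882513257871}\right) = 111274976178 \left(- \frac{697502}{1882513257871}\right) = - \frac{77614518434107356}{1882513257871}$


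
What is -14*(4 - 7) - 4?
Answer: 38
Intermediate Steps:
-14*(4 - 7) - 4 = -14*(-3) - 4 = 42 - 4 = 38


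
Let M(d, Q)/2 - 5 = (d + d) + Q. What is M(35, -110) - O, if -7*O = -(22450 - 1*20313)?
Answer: -2627/7 ≈ -375.29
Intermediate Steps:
M(d, Q) = 10 + 2*Q + 4*d (M(d, Q) = 10 + 2*((d + d) + Q) = 10 + 2*(2*d + Q) = 10 + 2*(Q + 2*d) = 10 + (2*Q + 4*d) = 10 + 2*Q + 4*d)
O = 2137/7 (O = -(-1)*(22450 - 1*20313)/7 = -(-1)*(22450 - 20313)/7 = -(-1)*2137/7 = -1/7*(-2137) = 2137/7 ≈ 305.29)
M(35, -110) - O = (10 + 2*(-110) + 4*35) - 1*2137/7 = (10 - 220 + 140) - 2137/7 = -70 - 2137/7 = -2627/7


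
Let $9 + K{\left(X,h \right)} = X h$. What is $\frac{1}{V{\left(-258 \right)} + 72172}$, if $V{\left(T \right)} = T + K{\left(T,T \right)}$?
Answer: $\frac{1}{138469} \approx 7.2218 \cdot 10^{-6}$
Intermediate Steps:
$K{\left(X,h \right)} = -9 + X h$
$V{\left(T \right)} = -9 + T + T^{2}$ ($V{\left(T \right)} = T + \left(-9 + T T\right) = T + \left(-9 + T^{2}\right) = -9 + T + T^{2}$)
$\frac{1}{V{\left(-258 \right)} + 72172} = \frac{1}{\left(-9 - 258 + \left(-258\right)^{2}\right) + 72172} = \frac{1}{\left(-9 - 258 + 66564\right) + 72172} = \frac{1}{66297 + 72172} = \frac{1}{138469}$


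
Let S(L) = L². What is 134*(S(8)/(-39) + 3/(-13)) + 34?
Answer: -8456/39 ≈ -216.82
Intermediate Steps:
134*(S(8)/(-39) + 3/(-13)) + 34 = 134*(8²/(-39) + 3/(-13)) + 34 = 134*(64*(-1/39) + 3*(-1/13)) + 34 = 134*(-64/39 - 3/13) + 34 = 134*(-73/39) + 34 = -9782/39 + 34 = -8456/39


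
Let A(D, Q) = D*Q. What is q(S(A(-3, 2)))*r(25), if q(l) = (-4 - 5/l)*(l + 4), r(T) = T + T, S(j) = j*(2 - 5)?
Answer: -42350/9 ≈ -4705.6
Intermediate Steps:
S(j) = -3*j (S(j) = j*(-3) = -3*j)
r(T) = 2*T
q(l) = (-4 - 5/l)*(4 + l)
q(S(A(-3, 2)))*r(25) = (-21 - 20/((-(-9)*2)) - (-12)*(-3*2))*(2*25) = (-21 - 20/((-3*(-6))) - (-12)*(-6))*50 = (-21 - 20/18 - 4*18)*50 = (-21 - 20*1/18 - 72)*50 = (-21 - 10/9 - 72)*50 = -847/9*50 = -42350/9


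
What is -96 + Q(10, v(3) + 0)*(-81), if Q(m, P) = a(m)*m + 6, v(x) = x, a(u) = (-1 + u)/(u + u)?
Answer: -1893/2 ≈ -946.50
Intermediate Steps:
a(u) = (-1 + u)/(2*u) (a(u) = (-1 + u)/((2*u)) = (-1 + u)*(1/(2*u)) = (-1 + u)/(2*u))
Q(m, P) = 11/2 + m/2 (Q(m, P) = ((-1 + m)/(2*m))*m + 6 = (-½ + m/2) + 6 = 11/2 + m/2)
-96 + Q(10, v(3) + 0)*(-81) = -96 + (11/2 + (½)*10)*(-81) = -96 + (11/2 + 5)*(-81) = -96 + (21/2)*(-81) = -96 - 1701/2 = -1893/2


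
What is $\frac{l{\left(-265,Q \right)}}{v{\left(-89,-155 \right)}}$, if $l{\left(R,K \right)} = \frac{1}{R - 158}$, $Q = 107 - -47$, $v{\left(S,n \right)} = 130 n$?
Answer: $\frac{1}{8523450} \approx 1.1732 \cdot 10^{-7}$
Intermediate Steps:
$Q = 154$ ($Q = 107 + 47 = 154$)
$l{\left(R,K \right)} = \frac{1}{-158 + R}$
$\frac{l{\left(-265,Q \right)}}{v{\left(-89,-155 \right)}} = \frac{1}{\left(-158 - 265\right) 130 \left(-155\right)} = \frac{1}{\left(-423\right) \left(-20150\right)} = \left(- \frac{1}{423}\right) \left(- \frac{1}{20150}\right) = \frac{1}{8523450}$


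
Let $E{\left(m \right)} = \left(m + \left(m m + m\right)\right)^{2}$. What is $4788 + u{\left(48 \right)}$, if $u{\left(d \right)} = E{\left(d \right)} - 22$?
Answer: $5764766$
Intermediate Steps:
$E{\left(m \right)} = \left(m^{2} + 2 m\right)^{2}$ ($E{\left(m \right)} = \left(m + \left(m^{2} + m\right)\right)^{2} = \left(m + \left(m + m^{2}\right)\right)^{2} = \left(m^{2} + 2 m\right)^{2}$)
$u{\left(d \right)} = -22 + d^{2} \left(2 + d\right)^{2}$ ($u{\left(d \right)} = d^{2} \left(2 + d\right)^{2} - 22 = -22 + d^{2} \left(2 + d\right)^{2}$)
$4788 + u{\left(48 \right)} = 4788 - \left(22 - 48^{2} \left(2 + 48\right)^{2}\right) = 4788 - \left(22 - 2304 \cdot 50^{2}\right) = 4788 + \left(-22 + 2304 \cdot 2500\right) = 4788 + \left(-22 + 5760000\right) = 4788 + 5759978 = 5764766$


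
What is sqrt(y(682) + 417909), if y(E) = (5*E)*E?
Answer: sqrt(2743529) ≈ 1656.4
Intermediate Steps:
y(E) = 5*E**2
sqrt(y(682) + 417909) = sqrt(5*682**2 + 417909) = sqrt(5*465124 + 417909) = sqrt(2325620 + 417909) = sqrt(2743529)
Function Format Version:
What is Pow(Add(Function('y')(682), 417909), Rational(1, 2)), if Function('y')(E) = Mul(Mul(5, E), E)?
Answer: Pow(2743529, Rational(1, 2)) ≈ 1656.4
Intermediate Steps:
Function('y')(E) = Mul(5, Pow(E, 2))
Pow(Add(Function('y')(682), 417909), Rational(1, 2)) = Pow(Add(Mul(5, Pow(682, 2)), 417909), Rational(1, 2)) = Pow(Add(Mul(5, 465124), 417909), Rational(1, 2)) = Pow(Add(2325620, 417909), Rational(1, 2)) = Pow(2743529, Rational(1, 2))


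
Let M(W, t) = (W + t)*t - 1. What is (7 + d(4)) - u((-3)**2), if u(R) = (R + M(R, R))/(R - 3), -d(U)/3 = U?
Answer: -100/3 ≈ -33.333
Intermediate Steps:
d(U) = -3*U
M(W, t) = -1 + t*(W + t) (M(W, t) = t*(W + t) - 1 = -1 + t*(W + t))
u(R) = (-1 + R + 2*R**2)/(-3 + R) (u(R) = (R + (-1 + R**2 + R*R))/(R - 3) = (R + (-1 + R**2 + R**2))/(-3 + R) = (R + (-1 + 2*R**2))/(-3 + R) = (-1 + R + 2*R**2)/(-3 + R))
(7 + d(4)) - u((-3)**2) = (7 - 3*4) - (-1 + (-3)**2 + 2*((-3)**2)**2)/(-3 + (-3)**2) = (7 - 12) - (-1 + 9 + 2*9**2)/(-3 + 9) = -5 - (-1 + 9 + 2*81)/6 = -5 - (-1 + 9 + 162)/6 = -5 - 170/6 = -5 - 1*85/3 = -5 - 85/3 = -100/3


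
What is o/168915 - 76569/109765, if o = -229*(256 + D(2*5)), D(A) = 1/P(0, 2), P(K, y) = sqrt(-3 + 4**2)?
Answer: -3873703199/3708190995 - 229*sqrt(13)/2195895 ≈ -1.0450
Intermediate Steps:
P(K, y) = sqrt(13) (P(K, y) = sqrt(-3 + 16) = sqrt(13))
D(A) = sqrt(13)/13 (D(A) = 1/(sqrt(13)) = sqrt(13)/13)
o = -58624 - 229*sqrt(13)/13 (o = -229*(256 + sqrt(13)/13) = -58624 - 229*sqrt(13)/13 ≈ -58688.)
o/168915 - 76569/109765 = (-58624 - 229*sqrt(13)/13)/168915 - 76569/109765 = (-58624 - 229*sqrt(13)/13)*(1/168915) - 76569*1/109765 = (-58624/168915 - 229*sqrt(13)/2195895) - 76569/109765 = -3873703199/3708190995 - 229*sqrt(13)/2195895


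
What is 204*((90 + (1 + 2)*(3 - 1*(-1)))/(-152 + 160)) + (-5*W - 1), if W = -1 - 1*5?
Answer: 2630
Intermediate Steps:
W = -6 (W = -1 - 5 = -6)
204*((90 + (1 + 2)*(3 - 1*(-1)))/(-152 + 160)) + (-5*W - 1) = 204*((90 + (1 + 2)*(3 - 1*(-1)))/(-152 + 160)) + (-5*(-6) - 1) = 204*((90 + 3*(3 + 1))/8) + (30 - 1) = 204*((90 + 3*4)*(⅛)) + 29 = 204*((90 + 12)*(⅛)) + 29 = 204*(102*(⅛)) + 29 = 204*(51/4) + 29 = 2601 + 29 = 2630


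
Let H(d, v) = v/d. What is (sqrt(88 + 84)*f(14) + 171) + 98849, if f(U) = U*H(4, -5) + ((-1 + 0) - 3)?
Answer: 99020 - 43*sqrt(43) ≈ 98738.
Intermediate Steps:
f(U) = -4 - 5*U/4 (f(U) = U*(-5/4) + ((-1 + 0) - 3) = U*(-5*1/4) + (-1 - 3) = U*(-5/4) - 4 = -5*U/4 - 4 = -4 - 5*U/4)
(sqrt(88 + 84)*f(14) + 171) + 98849 = (sqrt(88 + 84)*(-4 - 5/4*14) + 171) + 98849 = (sqrt(172)*(-4 - 35/2) + 171) + 98849 = ((2*sqrt(43))*(-43/2) + 171) + 98849 = (-43*sqrt(43) + 171) + 98849 = (171 - 43*sqrt(43)) + 98849 = 99020 - 43*sqrt(43)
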